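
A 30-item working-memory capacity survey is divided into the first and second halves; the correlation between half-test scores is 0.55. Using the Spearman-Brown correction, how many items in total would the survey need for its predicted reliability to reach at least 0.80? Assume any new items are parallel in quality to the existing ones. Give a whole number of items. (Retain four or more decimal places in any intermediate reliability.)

50

r_full = 2(0.55)/(1 + 0.55) = 0.7097
Solve Spearman-Brown for n: n = 0.80(1 − 0.7097) / [0.7097(1 − 0.80)] = 1.6362
Required items = 1.6362 × 30 = 49.09, so 50 items.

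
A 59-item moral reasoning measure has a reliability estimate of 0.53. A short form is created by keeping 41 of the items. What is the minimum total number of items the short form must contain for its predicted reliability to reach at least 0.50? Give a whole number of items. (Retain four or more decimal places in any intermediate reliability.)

First, r for the 41-item form: n = 41/59 = 0.6949, so r_41 = 0.6949·0.53/(1 + (0.6949 − 1)·0.53) = 0.4393
Then solve for n' with r_old = 0.4393, r_target = 0.50: n' = 0.50(1 − 0.4393)/[0.4393(1 − 0.50)] = 1.2763
Items = 1.2763 × 41 ≈ 52.33 → 53

53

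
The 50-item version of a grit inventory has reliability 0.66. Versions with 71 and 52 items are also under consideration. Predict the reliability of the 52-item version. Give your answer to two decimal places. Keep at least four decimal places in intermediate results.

0.67

Only the ratio of lengths matters: n = 52/50 = 1.0400
r_{52} = n·r / (1 + (n − 1)·r) = 0.6864 / 1.0264 ≈ 0.6687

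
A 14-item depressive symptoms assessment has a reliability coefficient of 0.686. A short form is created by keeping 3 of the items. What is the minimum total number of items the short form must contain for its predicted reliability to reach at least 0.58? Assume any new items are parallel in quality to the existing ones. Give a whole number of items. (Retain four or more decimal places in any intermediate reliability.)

9

Short-form reliability: n = 3/14 = 0.2143; r_3 = n·r/(1+(n−1)r) ≈ 0.3189
Length factor from the short form to reach 0.58: n' = 0.58(1 − 0.3189) / [0.3189(1 − 0.58)] ≈ 2.9494
Total items = 2.9494 × 3 = 8.85, rounded up to 9.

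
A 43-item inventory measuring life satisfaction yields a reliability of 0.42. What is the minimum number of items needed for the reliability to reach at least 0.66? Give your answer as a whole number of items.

116

Rearranging the Spearman-Brown formula for n,
n = r_target (1 − r_old) / [ r_old (1 − r_target) ]
n = [0.66 × 0.58] / [0.42 × 0.34]
n = 0.3828 / 0.1428 ≈ 2.6807
So the test needs 2.6807 × 43 ≈ 115.27 items; rounding up, 116.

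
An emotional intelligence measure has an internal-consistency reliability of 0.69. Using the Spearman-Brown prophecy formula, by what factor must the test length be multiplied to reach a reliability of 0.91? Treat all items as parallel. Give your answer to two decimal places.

n = [0.91 × 0.31] / [0.69 × 0.09]
  = 0.2821 / 0.0621 = 4.5427

4.54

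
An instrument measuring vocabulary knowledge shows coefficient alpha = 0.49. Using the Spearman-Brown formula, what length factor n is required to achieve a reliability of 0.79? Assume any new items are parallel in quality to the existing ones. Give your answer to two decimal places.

n = 0.79 × (1 − 0.49) / [ 0.49 × (1 − 0.79) ]
n = 0.4029 / 0.1029 ≈ 3.9155

3.92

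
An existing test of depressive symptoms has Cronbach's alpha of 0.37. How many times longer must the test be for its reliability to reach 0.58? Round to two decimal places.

2.35

Spearman-Brown solved for the length factor n:
n = r_target (1 − r_old) / [ r_old (1 − r_target) ]
n = [0.58 × 0.63] / [0.37 × 0.42]
  = 0.3654 / 0.1554 = 2.3514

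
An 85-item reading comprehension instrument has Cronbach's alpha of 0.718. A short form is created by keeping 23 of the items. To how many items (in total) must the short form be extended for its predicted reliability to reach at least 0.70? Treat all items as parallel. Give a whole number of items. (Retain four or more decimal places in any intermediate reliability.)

First, r for the 23-item form: n = 23/85 = 0.2706, so r_23 = 0.2706·0.718/(1 + (0.2706 − 1)·0.718) = 0.4079
Then solve for n' with r_old = 0.4079, r_target = 0.70: n' = 0.70(1 − 0.4079)/[0.4079(1 − 0.70)] = 3.3870
Total items = 3.3870 × 23 = 77.90, rounded up to 78.

78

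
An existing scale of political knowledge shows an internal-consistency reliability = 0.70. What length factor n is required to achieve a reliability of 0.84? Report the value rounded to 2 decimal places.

n = 0.84 × (1 − 0.70) / [ 0.70 × (1 − 0.84) ]
  = 0.2520 / 0.1120 = 2.2500

2.25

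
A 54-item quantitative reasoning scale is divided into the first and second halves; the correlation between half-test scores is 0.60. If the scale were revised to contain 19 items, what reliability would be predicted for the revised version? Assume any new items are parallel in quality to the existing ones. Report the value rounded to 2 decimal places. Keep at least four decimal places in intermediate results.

Spearman-Brown correction (n = 2): r_full = 2·0.60/(1 + 0.60) = 0.7500
Length factor from 54 to 19 items: n = 19/54 = 0.3519
r_new = n·r_full / (1 + (n − 1)·r_full) = 0.2639 / 0.5139 ≈ 0.5135

0.51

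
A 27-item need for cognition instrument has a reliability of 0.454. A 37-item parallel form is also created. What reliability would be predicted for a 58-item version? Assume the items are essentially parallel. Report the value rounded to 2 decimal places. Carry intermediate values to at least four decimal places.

Only the ratio of lengths matters: n = 58/27 = 2.1481
r_{58} = n·r / (1 + (n − 1)·r) = 0.9752 / 1.5212 ≈ 0.6411

0.64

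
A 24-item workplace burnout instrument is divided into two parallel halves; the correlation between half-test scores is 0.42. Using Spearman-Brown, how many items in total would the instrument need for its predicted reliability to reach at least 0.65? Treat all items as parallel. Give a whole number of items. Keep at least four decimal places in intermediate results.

31

Corrected full-test reliability: r_full = 2 × 0.42 / (1 + 0.42) ≈ 0.5915
n = r_tgt(1 − r_full) / [r_full(1 − r_tgt)] = 0.65 × 0.4085 / (0.5915 × 0.35) ≈ 1.2826
Items = 1.2826 × 24 ≈ 30.78 → 31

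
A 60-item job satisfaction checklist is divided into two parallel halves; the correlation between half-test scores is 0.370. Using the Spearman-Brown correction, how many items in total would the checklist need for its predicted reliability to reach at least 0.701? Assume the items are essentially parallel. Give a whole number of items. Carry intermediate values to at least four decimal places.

120

r_full = 2(0.370)/(1 + 0.370) = 0.5401
n = r_tgt(1 − r_full) / [r_full(1 − r_tgt)] = 0.701 × 0.4599 / (0.5401 × 0.299) ≈ 1.9963
Required items = 1.9963 × 60 = 119.78, so 120 items.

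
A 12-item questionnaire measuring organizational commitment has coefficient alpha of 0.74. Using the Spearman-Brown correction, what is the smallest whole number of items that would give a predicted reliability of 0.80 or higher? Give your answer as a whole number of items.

Spearman-Brown solved for the length factor n:
n = r*(1 − r) / [ r (1 − r*) ]
n = 0.80(1 − 0.74) / [0.74(1 − 0.80)]
  = 0.2080 / 0.1480 = 1.4054
1.4054 × 12 = 16.86 → 17 items

17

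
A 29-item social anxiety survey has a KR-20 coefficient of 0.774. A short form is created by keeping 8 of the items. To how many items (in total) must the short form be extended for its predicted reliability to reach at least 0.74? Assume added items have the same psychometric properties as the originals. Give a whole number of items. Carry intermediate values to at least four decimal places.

25

First, r for the 8-item form: n = 8/29 = 0.2759, so r_8 = 0.2759·0.774/(1 + (0.2759 − 1)·0.774) = 0.4858
Length factor from the short form to reach 0.74: n' = 0.74(1 − 0.4858) / [0.4858(1 − 0.74)] ≈ 3.0125
Items = 3.0125 × 8 ≈ 24.10 → 25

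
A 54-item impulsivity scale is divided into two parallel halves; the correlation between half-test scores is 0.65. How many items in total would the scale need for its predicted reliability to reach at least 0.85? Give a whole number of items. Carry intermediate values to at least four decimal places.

Corrected full-test reliability: r_full = 2 × 0.65 / (1 + 0.65) ≈ 0.7879
Solve Spearman-Brown for n: n = 0.85(1 − 0.7879) / [0.7879(1 − 0.85)] = 1.5254
Items = 1.5254 × 54 ≈ 82.37 → 83

83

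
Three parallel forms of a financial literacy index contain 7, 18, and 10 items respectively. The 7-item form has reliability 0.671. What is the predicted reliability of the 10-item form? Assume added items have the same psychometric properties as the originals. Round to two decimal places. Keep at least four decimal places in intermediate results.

0.74

Only the ratio of lengths matters: n = 10/7 = 1.4286
r_{10} = n·r / (1 + (n − 1)·r) = 0.9586 / 1.2876 ≈ 0.7445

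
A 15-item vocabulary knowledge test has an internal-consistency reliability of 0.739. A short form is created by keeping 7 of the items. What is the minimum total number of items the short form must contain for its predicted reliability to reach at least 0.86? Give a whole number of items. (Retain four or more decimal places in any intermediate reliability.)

33

Short-form reliability: n = 7/15 = 0.4667; r_7 = n·r/(1+(n−1)r) ≈ 0.5692
Then solve for n' with r_old = 0.5692, r_target = 0.86: n' = 0.86(1 − 0.5692)/[0.5692(1 − 0.86)] = 4.6492
Items = 4.6492 × 7 ≈ 32.54 → 33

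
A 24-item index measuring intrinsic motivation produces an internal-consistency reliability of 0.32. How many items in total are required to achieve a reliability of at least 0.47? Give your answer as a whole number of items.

n = [0.47 × 0.68] / [0.32 × 0.53]
  = 0.3196 / 0.1696 = 1.8844
Items needed = n × 24 = 1.8844 × 24 ≈ 45.23 → round up to 46

46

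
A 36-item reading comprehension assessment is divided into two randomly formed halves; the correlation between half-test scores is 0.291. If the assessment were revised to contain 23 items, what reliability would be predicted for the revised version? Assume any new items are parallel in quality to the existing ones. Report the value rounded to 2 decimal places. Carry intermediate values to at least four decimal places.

Full-test reliability from the split-half r: r_full = 2(0.291)/(1 + 0.291) = 0.4508
Length factor from 36 to 23 items: n = 23/36 = 0.6389
r_new = n·r_full / (1 + (n − 1)·r_full) = 0.2880 / 0.8372 ≈ 0.3440

0.34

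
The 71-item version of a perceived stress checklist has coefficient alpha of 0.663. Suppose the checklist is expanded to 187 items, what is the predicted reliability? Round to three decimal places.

0.838

Length ratio n = 187/71 = 2.6338
By Spearman-Brown, r_new = n r / (1 + (n − 1) r).
r_new = 2.6338·0.663 / [1 + (2.6338 − 1)·0.663]
r_new = 1.7462 / 2.0832 ≈ 0.8382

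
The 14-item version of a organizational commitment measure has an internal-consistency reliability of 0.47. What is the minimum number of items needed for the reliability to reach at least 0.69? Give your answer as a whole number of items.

Invert Spearman-Brown to solve for n:
n = r_target (1 − r_old) / [ r_old (1 − r_target) ]
n = [0.69 × 0.53] / [0.47 × 0.31]
n = 0.3657 / 0.1457 ≈ 2.5100
So the test needs 2.5100 × 14 ≈ 35.14 items; rounding up, 36.

36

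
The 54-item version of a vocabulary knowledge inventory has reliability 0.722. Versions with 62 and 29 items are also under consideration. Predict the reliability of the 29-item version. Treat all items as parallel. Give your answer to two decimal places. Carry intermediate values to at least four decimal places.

The 62-item form is not needed; work directly from the 54-item form with n = 29/54 = 0.5370.
r_{29} = n·r / (1 + (n − 1)·r) = 0.3877 / 0.6657 ≈ 0.5824

0.58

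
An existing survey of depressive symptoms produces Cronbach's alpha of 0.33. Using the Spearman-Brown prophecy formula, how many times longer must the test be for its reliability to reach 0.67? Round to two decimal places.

4.12

Invert Spearman-Brown to solve for n:
n = r*(1 − r) / [ r (1 − r*) ]
n = 0.67(1 − 0.33) / [0.33(1 − 0.67)]
  = 0.4489 / 0.1089 = 4.1221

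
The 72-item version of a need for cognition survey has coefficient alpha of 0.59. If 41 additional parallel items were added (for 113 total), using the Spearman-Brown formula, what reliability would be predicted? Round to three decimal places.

The new length is 113/72 = 1.5694 times the old.
Apply the Spearman-Brown prophecy formula, r' = nr / [1 + (n − 1)r]:
r_new = (1.5694 × 0.59) / (1 + (1.5694 − 1) × 0.59)
     = 0.9259 / 1.3359 = 0.6931

0.693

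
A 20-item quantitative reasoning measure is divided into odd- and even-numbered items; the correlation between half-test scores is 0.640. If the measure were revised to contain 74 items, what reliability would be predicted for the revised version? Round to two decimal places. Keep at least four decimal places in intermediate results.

First correct the split-half correlation to full-test reliability: r_full = 2 × 0.640 / (1 + 0.640) ≈ 0.7805
Length factor from 20 to 74 items: n = 74/20 = 3.7000
r_new = n·r_full / (1 + (n − 1)·r_full) = 2.8879 / 3.1074 ≈ 0.9294

0.93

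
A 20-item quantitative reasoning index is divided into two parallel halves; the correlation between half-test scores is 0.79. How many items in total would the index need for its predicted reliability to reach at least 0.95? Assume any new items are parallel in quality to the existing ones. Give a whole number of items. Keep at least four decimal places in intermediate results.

51

r_full = 2(0.79)/(1 + 0.79) = 0.8827
n = r_tgt(1 − r_full) / [r_full(1 − r_tgt)] = 0.95 × 0.1173 / (0.8827 × 0.05) ≈ 2.5249
Items = 2.5249 × 20 ≈ 50.50 → 51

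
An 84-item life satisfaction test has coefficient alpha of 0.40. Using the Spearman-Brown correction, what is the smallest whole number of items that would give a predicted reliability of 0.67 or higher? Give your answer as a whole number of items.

n = 0.67 × (1 − 0.40) / [ 0.40 × (1 − 0.67) ]
n = 0.4020 / 0.1320 ≈ 3.0455
Items needed = n × 84 = 3.0455 × 84 ≈ 255.82 → round up to 256

256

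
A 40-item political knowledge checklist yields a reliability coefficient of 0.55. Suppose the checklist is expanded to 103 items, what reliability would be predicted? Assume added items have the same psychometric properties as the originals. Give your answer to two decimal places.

The new length is 103/40 = 2.575 times the old.
r_new = 2.575·0.55 / [1 + (2.575 − 1)·0.55]
r_new = 1.4163 / 1.8663 ≈ 0.7589

0.76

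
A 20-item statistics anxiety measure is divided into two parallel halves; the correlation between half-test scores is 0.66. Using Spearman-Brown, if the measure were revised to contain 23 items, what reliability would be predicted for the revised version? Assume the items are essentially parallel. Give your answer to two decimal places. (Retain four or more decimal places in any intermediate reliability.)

0.82

Spearman-Brown correction (n = 2): r_full = 2·0.66/(1 + 0.66) = 0.7952
Then adjust to 23 items: n = 23/20 = 1.1500
r_new = n·r_full / (1 + (n − 1)·r_full) = 0.9145 / 1.1193 ≈ 0.8170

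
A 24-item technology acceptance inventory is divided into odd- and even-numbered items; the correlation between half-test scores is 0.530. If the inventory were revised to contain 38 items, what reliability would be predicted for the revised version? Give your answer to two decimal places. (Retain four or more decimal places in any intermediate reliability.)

Spearman-Brown correction (n = 2): r_full = 2·0.530/(1 + 0.530) = 0.6928
Then adjust to 38 items: n = 38/24 = 1.5833
r_new = n·r_full / (1 + (n − 1)·r_full) = 1.0969 / 1.4041 ≈ 0.7812

0.78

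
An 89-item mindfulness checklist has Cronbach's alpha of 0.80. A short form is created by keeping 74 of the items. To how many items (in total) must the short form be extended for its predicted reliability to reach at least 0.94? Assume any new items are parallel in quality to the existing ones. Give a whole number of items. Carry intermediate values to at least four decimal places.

349

Short-form reliability: n = 74/89 = 0.8315; r_74 = n·r/(1+(n−1)r) ≈ 0.7688
Then solve for n' with r_old = 0.7688, r_target = 0.94: n' = 0.94(1 − 0.7688)/[0.7688(1 − 0.94)] = 4.7114
Items = 4.7114 × 74 ≈ 348.64 → 349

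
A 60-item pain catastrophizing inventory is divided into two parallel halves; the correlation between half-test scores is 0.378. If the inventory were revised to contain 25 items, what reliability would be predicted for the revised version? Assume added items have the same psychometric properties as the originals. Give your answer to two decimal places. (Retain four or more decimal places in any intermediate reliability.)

Full-test reliability from the split-half r: r_full = 2(0.378)/(1 + 0.378) = 0.5486
Then adjust to 25 items: n = 25/60 = 0.4167
r_new = n·r_full / (1 + (n − 1)·r_full) = 0.2286 / 0.6800 ≈ 0.3362

0.34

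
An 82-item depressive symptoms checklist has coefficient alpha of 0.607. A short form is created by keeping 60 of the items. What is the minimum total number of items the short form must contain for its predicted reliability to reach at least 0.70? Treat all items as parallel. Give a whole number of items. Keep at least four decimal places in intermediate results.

First, r for the 60-item form: n = 60/82 = 0.7317, so r_60 = 0.7317·0.607/(1 + (0.7317 − 1)·0.607) = 0.5305
Length factor from the short form to reach 0.70: n' = 0.70(1 − 0.5305) / [0.5305(1 − 0.70)] ≈ 2.0650
Items = 2.0650 × 60 ≈ 123.90 → 124

124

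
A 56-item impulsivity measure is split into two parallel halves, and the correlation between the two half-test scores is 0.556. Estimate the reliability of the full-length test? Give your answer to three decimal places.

The full test is twice the length of either half (n = 2).
r_full = 2(0.556) / (1 + 0.556)
r_full = 1.1120 / 1.5560 ≈ 0.7147

0.715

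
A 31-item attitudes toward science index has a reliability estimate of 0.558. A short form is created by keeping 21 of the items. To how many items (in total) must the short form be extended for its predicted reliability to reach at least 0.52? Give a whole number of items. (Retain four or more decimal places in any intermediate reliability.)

27

Short-form reliability: n = 21/31 = 0.6774; r_21 = n·r/(1+(n−1)r) ≈ 0.4610
Length factor from the short form to reach 0.52: n' = 0.52(1 − 0.4610) / [0.4610(1 − 0.52)] ≈ 1.2666
Total items = 1.2666 × 21 = 26.60, rounded up to 27.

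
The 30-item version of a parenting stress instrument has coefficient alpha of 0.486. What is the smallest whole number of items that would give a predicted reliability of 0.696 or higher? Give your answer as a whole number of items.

Invert Spearman-Brown to solve for n:
n = r_target (1 − r_old) / [ r_old (1 − r_target) ]
n = [0.696 × 0.514] / [0.486 × 0.304]
  = 0.357744 / 0.147744 = 2.4214
2.4214 × 30 = 72.64 → 73 items

73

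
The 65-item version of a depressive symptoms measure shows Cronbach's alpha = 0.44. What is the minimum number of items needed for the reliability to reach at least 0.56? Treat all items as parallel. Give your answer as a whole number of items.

106

n = [0.56 × 0.56] / [0.44 × 0.44]
n = 0.3136 / 0.1936 ≈ 1.6198
Items needed = n × 65 = 1.6198 × 65 ≈ 105.29 → round up to 106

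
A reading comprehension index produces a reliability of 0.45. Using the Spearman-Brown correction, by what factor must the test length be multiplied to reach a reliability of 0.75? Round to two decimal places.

Invert Spearman-Brown to solve for n:
n = r*(1 − r) / [ r (1 − r*) ]
n = [0.75 × 0.55] / [0.45 × 0.25]
  = 0.4125 / 0.1125 = 3.6667

3.67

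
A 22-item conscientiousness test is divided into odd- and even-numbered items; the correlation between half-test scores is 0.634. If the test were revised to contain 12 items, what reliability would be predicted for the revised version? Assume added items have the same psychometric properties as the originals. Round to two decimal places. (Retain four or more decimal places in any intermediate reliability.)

First correct the split-half correlation to full-test reliability: r_full = 2 × 0.634 / (1 + 0.634) ≈ 0.7760
Length factor from 22 to 12 items: n = 12/22 = 0.5455
r_new = n·r_full / (1 + (n − 1)·r_full) = 0.4233 / 0.6473 ≈ 0.6539

0.65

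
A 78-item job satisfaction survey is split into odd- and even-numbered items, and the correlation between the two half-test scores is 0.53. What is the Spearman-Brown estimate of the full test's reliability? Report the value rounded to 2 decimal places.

0.69

r_full = 2(0.53) / (1 + 0.53)
       = 1.0600 / 1.5300 = 0.6928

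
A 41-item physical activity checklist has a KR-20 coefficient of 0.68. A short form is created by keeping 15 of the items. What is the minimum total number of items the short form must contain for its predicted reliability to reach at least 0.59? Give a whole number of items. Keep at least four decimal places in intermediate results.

Short-form reliability: n = 15/41 = 0.3659; r_15 = n·r/(1+(n−1)r) ≈ 0.4374
Length factor from the short form to reach 0.59: n' = 0.59(1 − 0.4374) / [0.4374(1 − 0.59)] ≈ 1.8509
Items = 1.8509 × 15 ≈ 27.76 → 28

28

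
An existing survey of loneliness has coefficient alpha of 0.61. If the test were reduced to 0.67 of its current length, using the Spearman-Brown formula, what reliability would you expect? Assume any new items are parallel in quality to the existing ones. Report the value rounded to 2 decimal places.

0.51

By Spearman-Brown, r_new = n r / (1 + (n − 1) r).
r_new = 0.67·0.61 / [1 + (0.67 − 1)·0.61]
     = 0.4087 / 0.7987 = 0.5117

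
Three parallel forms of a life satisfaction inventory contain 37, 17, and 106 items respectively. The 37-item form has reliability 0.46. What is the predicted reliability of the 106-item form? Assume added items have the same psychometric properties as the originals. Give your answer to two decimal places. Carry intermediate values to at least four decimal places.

Only the ratio of lengths matters: n = 106/37 = 2.8649
r_{106} = n·r / (1 + (n − 1)·r) = 1.3179 / 1.8579 ≈ 0.7093

0.71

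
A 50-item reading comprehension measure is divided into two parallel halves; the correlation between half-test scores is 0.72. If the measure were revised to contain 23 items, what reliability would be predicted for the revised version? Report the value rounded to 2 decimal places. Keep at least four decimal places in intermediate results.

0.70

Spearman-Brown correction (n = 2): r_full = 2·0.72/(1 + 0.72) = 0.8372
Then adjust to 23 items: n = 23/50 = 0.4600
r_new = n·r_full / (1 + (n − 1)·r_full) = 0.3851 / 0.5479 ≈ 0.7029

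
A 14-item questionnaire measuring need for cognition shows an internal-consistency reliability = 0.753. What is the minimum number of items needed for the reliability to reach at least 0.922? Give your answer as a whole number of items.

55

n = 0.922(1 − 0.753) / [0.753(1 − 0.922)]
n = 0.227734 / 0.058734 ≈ 3.8774
Items needed = n × 14 = 3.8774 × 14 ≈ 54.28 → round up to 55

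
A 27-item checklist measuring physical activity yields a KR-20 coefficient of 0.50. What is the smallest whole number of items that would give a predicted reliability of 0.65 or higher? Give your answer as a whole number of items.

51

Spearman-Brown solved for the length factor n:
n = r_target (1 − r_old) / [ r_old (1 − r_target) ]
n = [0.65 × 0.50] / [0.50 × 0.35]
n = 0.3250 / 0.1750 ≈ 1.8571
So the test needs 1.8571 × 27 ≈ 50.14 items; rounding up, 51.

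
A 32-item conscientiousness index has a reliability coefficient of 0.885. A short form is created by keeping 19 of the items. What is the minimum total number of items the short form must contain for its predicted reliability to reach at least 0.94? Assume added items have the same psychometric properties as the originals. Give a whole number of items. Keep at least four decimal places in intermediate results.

66

First, r for the 19-item form: n = 19/32 = 0.5938, so r_19 = 0.5938·0.885/(1 + (0.5938 − 1)·0.885) = 0.8205
Length factor from the short form to reach 0.94: n' = 0.94(1 − 0.8205) / [0.8205(1 − 0.94)] ≈ 3.4274
Total items = 3.4274 × 19 = 65.12, rounded up to 66.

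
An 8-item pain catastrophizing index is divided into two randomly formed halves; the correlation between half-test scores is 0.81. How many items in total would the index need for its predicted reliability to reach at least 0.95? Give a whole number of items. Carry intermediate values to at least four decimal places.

18

Corrected full-test reliability: r_full = 2 × 0.81 / (1 + 0.81) ≈ 0.8950
n = r_tgt(1 − r_full) / [r_full(1 − r_tgt)] = 0.95 × 0.1050 / (0.8950 × 0.05) ≈ 2.2291
Required items = 2.2291 × 8 = 17.83, so 18 items.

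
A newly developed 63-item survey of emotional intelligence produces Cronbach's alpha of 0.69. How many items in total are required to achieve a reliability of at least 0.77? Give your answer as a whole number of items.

n = [0.77 × 0.31] / [0.69 × 0.23]
n = 0.2387 / 0.1587 ≈ 1.5041
So the test needs 1.5041 × 63 ≈ 94.76 items; rounding up, 95.

95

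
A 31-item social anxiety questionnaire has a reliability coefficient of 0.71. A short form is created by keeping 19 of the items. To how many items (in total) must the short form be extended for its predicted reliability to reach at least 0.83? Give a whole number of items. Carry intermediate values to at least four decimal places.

62

First, r for the 19-item form: n = 19/31 = 0.6129, so r_19 = 0.6129·0.71/(1 + (0.6129 − 1)·0.71) = 0.6001
Then solve for n' with r_old = 0.6001, r_target = 0.83: n' = 0.83(1 − 0.6001)/[0.6001(1 − 0.83)] = 3.2535
Total items = 3.2535 × 19 = 61.82, rounded up to 62.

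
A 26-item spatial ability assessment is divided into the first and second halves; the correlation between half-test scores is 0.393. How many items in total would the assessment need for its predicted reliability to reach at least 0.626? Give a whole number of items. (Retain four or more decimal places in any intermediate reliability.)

34

r_full = 2(0.393)/(1 + 0.393) = 0.5642
Solve Spearman-Brown for n: n = 0.626(1 − 0.5642) / [0.5642(1 − 0.626)] = 1.2929
Required items = 1.2929 × 26 = 33.62, so 34 items.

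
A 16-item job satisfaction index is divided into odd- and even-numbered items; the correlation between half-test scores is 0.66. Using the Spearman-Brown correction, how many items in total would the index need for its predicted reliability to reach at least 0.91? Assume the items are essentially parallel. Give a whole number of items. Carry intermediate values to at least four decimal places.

42

Corrected full-test reliability: r_full = 2 × 0.66 / (1 + 0.66) ≈ 0.7952
n = r_tgt(1 − r_full) / [r_full(1 − r_tgt)] = 0.91 × 0.2048 / (0.7952 × 0.09) ≈ 2.6041
Items = 2.6041 × 16 ≈ 41.67 → 42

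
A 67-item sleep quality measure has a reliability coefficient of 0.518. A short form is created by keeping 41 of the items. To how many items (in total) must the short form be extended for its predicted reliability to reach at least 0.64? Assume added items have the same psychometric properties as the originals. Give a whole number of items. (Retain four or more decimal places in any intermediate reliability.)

111

First, r for the 41-item form: n = 41/67 = 0.6119, so r_41 = 0.6119·0.518/(1 + (0.6119 − 1)·0.518) = 0.3967
Length factor from the short form to reach 0.64: n' = 0.64(1 − 0.3967) / [0.3967(1 − 0.64)] ≈ 2.7036
Total items = 2.7036 × 41 = 110.85, rounded up to 111.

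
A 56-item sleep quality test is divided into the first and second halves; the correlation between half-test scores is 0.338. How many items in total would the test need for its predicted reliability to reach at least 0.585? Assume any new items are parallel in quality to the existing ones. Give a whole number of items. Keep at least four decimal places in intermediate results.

78

Corrected full-test reliability: r_full = 2 × 0.338 / (1 + 0.338) ≈ 0.5052
Solve Spearman-Brown for n: n = 0.585(1 − 0.5052) / [0.5052(1 − 0.585)] = 1.3806
Required items = 1.3806 × 56 = 77.31, so 78 items.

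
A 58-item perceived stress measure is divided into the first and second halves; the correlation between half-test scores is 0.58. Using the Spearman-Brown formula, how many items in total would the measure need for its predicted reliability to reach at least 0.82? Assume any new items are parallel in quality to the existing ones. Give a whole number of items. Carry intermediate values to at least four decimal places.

96

r_full = 2(0.58)/(1 + 0.58) = 0.7342
n = r_tgt(1 − r_full) / [r_full(1 − r_tgt)] = 0.82 × 0.2658 / (0.7342 × 0.18) ≈ 1.6492
Items = 1.6492 × 58 ≈ 95.65 → 96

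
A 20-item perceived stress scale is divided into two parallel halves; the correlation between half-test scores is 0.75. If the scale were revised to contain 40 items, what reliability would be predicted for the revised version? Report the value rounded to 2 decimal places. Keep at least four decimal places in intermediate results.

0.92

Spearman-Brown correction (n = 2): r_full = 2·0.75/(1 + 0.75) = 0.8571
Length factor from 20 to 40 items: n = 40/20 = 2.0000
r_new = n·r_full / (1 + (n − 1)·r_full) = 1.7142 / 1.8571 ≈ 0.9231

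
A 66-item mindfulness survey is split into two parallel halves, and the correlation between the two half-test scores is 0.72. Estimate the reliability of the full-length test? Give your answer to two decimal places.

Apply the Spearman-Brown correction with n = 2:
r_full = 2r_hh / (1 + r_hh) = 2 × 0.72 / (1 + 0.72)
r_full = 1.4400 / 1.7200 ≈ 0.8372

0.84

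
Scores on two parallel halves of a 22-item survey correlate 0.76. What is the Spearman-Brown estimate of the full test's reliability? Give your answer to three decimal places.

Apply the Spearman-Brown correction with n = 2:
r_full = 2r_hh / (1 + r_hh) = 2 × 0.76 / (1 + 0.76)
       = 1.5200 / 1.7600 = 0.8636

0.864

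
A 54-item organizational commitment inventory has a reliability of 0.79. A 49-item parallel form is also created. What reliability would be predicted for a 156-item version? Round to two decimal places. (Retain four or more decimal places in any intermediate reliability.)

The 49-item form is not needed; work directly from the 54-item form with n = 156/54 = 2.8889.
r_{156} = n·r / (1 + (n − 1)·r) = 2.2822 / 2.4922 ≈ 0.9157

0.92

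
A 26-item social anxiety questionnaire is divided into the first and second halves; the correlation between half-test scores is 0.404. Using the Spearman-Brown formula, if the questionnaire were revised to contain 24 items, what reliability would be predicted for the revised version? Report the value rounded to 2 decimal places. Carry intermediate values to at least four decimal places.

0.56

Spearman-Brown correction (n = 2): r_full = 2·0.404/(1 + 0.404) = 0.5755
Then adjust to 24 items: n = 24/26 = 0.9231
r_new = n·r_full / (1 + (n − 1)·r_full) = 0.5312 / 0.9557 ≈ 0.5558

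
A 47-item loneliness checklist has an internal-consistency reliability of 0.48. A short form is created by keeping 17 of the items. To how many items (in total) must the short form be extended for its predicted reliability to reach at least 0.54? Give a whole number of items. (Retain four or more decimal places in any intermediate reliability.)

60

Short-form reliability: n = 17/47 = 0.3617; r_17 = n·r/(1+(n−1)r) ≈ 0.2503
Length factor from the short form to reach 0.54: n' = 0.54(1 − 0.2503) / [0.2503(1 − 0.54)] ≈ 3.5161
Items = 3.5161 × 17 ≈ 59.77 → 60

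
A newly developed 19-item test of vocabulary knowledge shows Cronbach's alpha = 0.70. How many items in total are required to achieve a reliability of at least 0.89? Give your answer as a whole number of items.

66

Rearranging the Spearman-Brown formula for n,
n = r_target (1 − r_old) / [ r_old (1 − r_target) ]
n = 0.89 × (1 − 0.70) / [ 0.70 × (1 − 0.89) ]
n = 0.2670 / 0.0770 ≈ 3.4675
Items needed = n × 19 = 3.4675 × 19 ≈ 65.88 → round up to 66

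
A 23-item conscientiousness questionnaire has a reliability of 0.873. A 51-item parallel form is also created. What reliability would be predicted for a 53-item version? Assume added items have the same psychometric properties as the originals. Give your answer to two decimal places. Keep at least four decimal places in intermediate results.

0.94

The 51-item form is not needed; work directly from the 23-item form with n = 53/23 = 2.3043.
r_{53} = n·r / (1 + (n − 1)·r) = 2.0117 / 2.1387 ≈ 0.9406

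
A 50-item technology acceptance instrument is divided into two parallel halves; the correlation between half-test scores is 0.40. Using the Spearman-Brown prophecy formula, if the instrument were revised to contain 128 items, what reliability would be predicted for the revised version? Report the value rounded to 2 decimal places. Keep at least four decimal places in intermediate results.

Spearman-Brown correction (n = 2): r_full = 2·0.40/(1 + 0.40) = 0.5714
Length factor from 50 to 128 items: n = 128/50 = 2.5600
r_new = n·r_full / (1 + (n − 1)·r_full) = 1.4628 / 1.8914 ≈ 0.7734

0.77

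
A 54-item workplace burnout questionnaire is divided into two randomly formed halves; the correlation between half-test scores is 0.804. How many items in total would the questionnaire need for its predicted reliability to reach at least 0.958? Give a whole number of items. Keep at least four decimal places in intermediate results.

151

Corrected full-test reliability: r_full = 2 × 0.804 / (1 + 0.804) ≈ 0.8914
n = r_tgt(1 − r_full) / [r_full(1 − r_tgt)] = 0.958 × 0.1086 / (0.8914 × 0.042) ≈ 2.7789
Required items = 2.7789 × 54 = 150.06, so 151 items.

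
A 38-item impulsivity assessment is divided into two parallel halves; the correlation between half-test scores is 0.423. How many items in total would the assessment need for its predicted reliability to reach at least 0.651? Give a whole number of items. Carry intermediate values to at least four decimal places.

49

Corrected full-test reliability: r_full = 2 × 0.423 / (1 + 0.423) ≈ 0.5945
Solve Spearman-Brown for n: n = 0.651(1 − 0.5945) / [0.5945(1 − 0.651)] = 1.2723
Required items = 1.2723 × 38 = 48.35, so 49 items.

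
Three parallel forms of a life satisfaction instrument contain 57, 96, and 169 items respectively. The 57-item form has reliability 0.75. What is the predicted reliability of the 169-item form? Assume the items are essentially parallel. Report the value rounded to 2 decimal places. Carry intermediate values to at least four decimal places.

Only the ratio of lengths matters: n = 169/57 = 2.9649
r_{169} = n·r / (1 + (n − 1)·r) = 2.2237 / 2.4737 ≈ 0.8989

0.90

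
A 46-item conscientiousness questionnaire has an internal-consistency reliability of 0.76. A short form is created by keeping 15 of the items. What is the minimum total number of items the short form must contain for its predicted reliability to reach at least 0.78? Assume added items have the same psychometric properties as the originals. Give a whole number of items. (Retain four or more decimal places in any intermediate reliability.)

Short-form reliability: n = 15/46 = 0.3261; r_15 = n·r/(1+(n−1)r) ≈ 0.5080
Length factor from the short form to reach 0.78: n' = 0.78(1 − 0.5080) / [0.5080(1 − 0.78)] ≈ 3.4338
Total items = 3.4338 × 15 = 51.51, rounded up to 52.

52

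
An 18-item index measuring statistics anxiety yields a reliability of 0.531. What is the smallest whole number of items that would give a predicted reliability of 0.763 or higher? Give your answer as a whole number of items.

n = 0.763(1 − 0.531) / [0.531(1 − 0.763)]
  = 0.357847 / 0.125847 = 2.8435
Items needed = n × 18 = 2.8435 × 18 ≈ 51.18 → round up to 52

52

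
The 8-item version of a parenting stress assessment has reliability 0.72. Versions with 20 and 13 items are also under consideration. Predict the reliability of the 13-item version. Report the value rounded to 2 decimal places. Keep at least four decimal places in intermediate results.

0.81

The 20-item form is not needed; work directly from the 8-item form with n = 13/8 = 1.6250.
r_{13} = n·r / (1 + (n − 1)·r) = 1.1700 / 1.4500 ≈ 0.8069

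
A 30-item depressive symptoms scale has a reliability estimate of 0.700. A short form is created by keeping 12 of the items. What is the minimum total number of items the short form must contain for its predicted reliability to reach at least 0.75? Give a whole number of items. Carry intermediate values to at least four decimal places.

First, r for the 12-item form: n = 12/30 = 0.4000, so r_12 = 0.4000·0.700/(1 + (0.4000 − 1)·0.700) = 0.4828
Length factor from the short form to reach 0.75: n' = 0.75(1 − 0.4828) / [0.4828(1 − 0.75)] ≈ 3.2138
Total items = 3.2138 × 12 = 38.57, rounded up to 39.

39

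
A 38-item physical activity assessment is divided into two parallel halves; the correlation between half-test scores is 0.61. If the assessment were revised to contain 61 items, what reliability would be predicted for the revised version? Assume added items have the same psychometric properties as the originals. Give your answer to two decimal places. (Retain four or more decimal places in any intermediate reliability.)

0.83

First correct the split-half correlation to full-test reliability: r_full = 2 × 0.61 / (1 + 0.61) ≈ 0.7578
Length factor from 38 to 61 items: n = 61/38 = 1.6053
r_new = n·r_full / (1 + (n − 1)·r_full) = 1.2165 / 1.4587 ≈ 0.8340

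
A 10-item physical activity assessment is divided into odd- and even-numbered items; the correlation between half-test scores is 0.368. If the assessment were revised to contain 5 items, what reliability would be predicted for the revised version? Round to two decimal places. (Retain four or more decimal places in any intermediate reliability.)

0.37

Full-test reliability from the split-half r: r_full = 2(0.368)/(1 + 0.368) = 0.5380
Then adjust to 5 items: n = 5/10 = 0.5000
r_new = n·r_full / (1 + (n − 1)·r_full) = 0.2690 / 0.7310 ≈ 0.3680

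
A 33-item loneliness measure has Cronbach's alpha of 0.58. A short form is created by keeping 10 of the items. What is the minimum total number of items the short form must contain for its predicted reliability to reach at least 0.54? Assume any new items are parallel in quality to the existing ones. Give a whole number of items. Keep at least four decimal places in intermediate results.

29

First, r for the 10-item form: n = 10/33 = 0.3030, so r_10 = 0.3030·0.58/(1 + (0.3030 − 1)·0.58) = 0.2950
Length factor from the short form to reach 0.54: n' = 0.54(1 − 0.2950) / [0.2950(1 − 0.54)] ≈ 2.8055
Items = 2.8055 × 10 ≈ 28.05 → 29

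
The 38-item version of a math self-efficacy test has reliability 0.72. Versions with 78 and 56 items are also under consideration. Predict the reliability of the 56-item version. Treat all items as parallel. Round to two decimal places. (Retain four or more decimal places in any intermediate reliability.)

0.79

Only the ratio of lengths matters: n = 56/38 = 1.4737
r_{56} = n·r / (1 + (n − 1)·r) = 1.0611 / 1.3411 ≈ 0.7912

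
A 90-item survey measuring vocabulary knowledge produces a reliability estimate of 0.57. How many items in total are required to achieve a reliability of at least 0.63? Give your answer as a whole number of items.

n = [0.63 × 0.43] / [0.57 × 0.37]
  = 0.2709 / 0.2109 = 1.2845
Items needed = n × 90 = 1.2845 × 90 ≈ 115.61 → round up to 116

116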